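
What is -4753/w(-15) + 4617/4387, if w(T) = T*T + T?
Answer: -2840263/131610 ≈ -21.581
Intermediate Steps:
w(T) = T + T**2 (w(T) = T**2 + T = T + T**2)
-4753/w(-15) + 4617/4387 = -4753*(-1/(15*(1 - 15))) + 4617/4387 = -4753/((-15*(-14))) + 4617*(1/4387) = -4753/210 + 4617/4387 = -4753*1/210 + 4617/4387 = -679/30 + 4617/4387 = -2840263/131610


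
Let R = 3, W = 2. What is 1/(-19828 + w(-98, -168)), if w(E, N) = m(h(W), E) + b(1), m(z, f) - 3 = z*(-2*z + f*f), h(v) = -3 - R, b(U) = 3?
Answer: -1/77518 ≈ -1.2900e-5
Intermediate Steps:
h(v) = -6 (h(v) = -3 - 1*3 = -3 - 3 = -6)
m(z, f) = 3 + z*(f**2 - 2*z) (m(z, f) = 3 + z*(-2*z + f*f) = 3 + z*(-2*z + f**2) = 3 + z*(f**2 - 2*z))
w(E, N) = -66 - 6*E**2 (w(E, N) = (3 - 2*(-6)**2 - 6*E**2) + 3 = (3 - 2*36 - 6*E**2) + 3 = (3 - 72 - 6*E**2) + 3 = (-69 - 6*E**2) + 3 = -66 - 6*E**2)
1/(-19828 + w(-98, -168)) = 1/(-19828 + (-66 - 6*(-98)**2)) = 1/(-19828 + (-66 - 6*9604)) = 1/(-19828 + (-66 - 57624)) = 1/(-19828 - 57690) = 1/(-77518) = -1/77518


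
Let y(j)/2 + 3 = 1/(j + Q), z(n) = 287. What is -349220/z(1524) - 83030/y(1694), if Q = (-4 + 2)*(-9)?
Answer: 3720980292/294749 ≈ 12624.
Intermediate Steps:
Q = 18 (Q = -2*(-9) = 18)
y(j) = -6 + 2/(18 + j) (y(j) = -6 + 2/(j + 18) = -6 + 2/(18 + j))
-349220/z(1524) - 83030/y(1694) = -349220/287 - 83030*(18 + 1694)/(2*(-53 - 3*1694)) = -349220*1/287 - 83030*856/(-53 - 5082) = -349220/287 - 83030/(2*(1/1712)*(-5135)) = -349220/287 - 83030/(-5135/856) = -349220/287 - 83030*(-856/5135) = -349220/287 + 14214736/1027 = 3720980292/294749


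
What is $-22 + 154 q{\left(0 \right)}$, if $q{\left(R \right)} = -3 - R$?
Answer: $-484$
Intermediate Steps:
$-22 + 154 q{\left(0 \right)} = -22 + 154 \left(-3 - 0\right) = -22 + 154 \left(-3 + 0\right) = -22 + 154 \left(-3\right) = -22 - 462 = -484$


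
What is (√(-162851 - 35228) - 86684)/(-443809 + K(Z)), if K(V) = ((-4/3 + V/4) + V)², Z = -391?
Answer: 12482496/29322335 - 144*I*√198079/29322335 ≈ 0.4257 - 0.0021857*I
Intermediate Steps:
K(V) = (-4/3 + 5*V/4)² (K(V) = ((-4*⅓ + V*(¼)) + V)² = ((-4/3 + V/4) + V)² = (-4/3 + 5*V/4)²)
(√(-162851 - 35228) - 86684)/(-443809 + K(Z)) = (√(-162851 - 35228) - 86684)/(-443809 + (-16 + 15*(-391))²/144) = (√(-198079) - 86684)/(-443809 + (-16 - 5865)²/144) = (I*√198079 - 86684)/(-443809 + (1/144)*(-5881)²) = (-86684 + I*√198079)/(-443809 + (1/144)*34586161) = (-86684 + I*√198079)/(-443809 + 34586161/144) = (-86684 + I*√198079)/(-29322335/144) = (-86684 + I*√198079)*(-144/29322335) = 12482496/29322335 - 144*I*√198079/29322335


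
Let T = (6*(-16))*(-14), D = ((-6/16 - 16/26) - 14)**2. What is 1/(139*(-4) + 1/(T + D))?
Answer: -16967185/9433744044 ≈ -0.0017986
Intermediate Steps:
D = 2430481/10816 (D = ((-6*1/16 - 16*1/26) - 14)**2 = ((-3/8 - 8/13) - 14)**2 = (-103/104 - 14)**2 = (-1559/104)**2 = 2430481/10816 ≈ 224.71)
T = 1344 (T = -96*(-14) = 1344)
1/(139*(-4) + 1/(T + D)) = 1/(139*(-4) + 1/(1344 + 2430481/10816)) = 1/(-556 + 1/(16967185/10816)) = 1/(-556 + 10816/16967185) = 1/(-9433744044/16967185) = -16967185/9433744044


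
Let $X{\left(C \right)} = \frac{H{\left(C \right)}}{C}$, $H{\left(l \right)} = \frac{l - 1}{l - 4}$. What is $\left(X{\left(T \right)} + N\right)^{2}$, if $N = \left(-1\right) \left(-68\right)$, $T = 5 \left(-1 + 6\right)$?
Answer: $\frac{141800464}{30625} \approx 4630.2$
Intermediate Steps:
$H{\left(l \right)} = \frac{-1 + l}{-4 + l}$
$T = 25$ ($T = 5 \cdot 5 = 25$)
$X{\left(C \right)} = \frac{-1 + C}{C \left(-4 + C\right)}$ ($X{\left(C \right)} = \frac{\frac{1}{-4 + C} \left(-1 + C\right)}{C} = \frac{-1 + C}{C \left(-4 + C\right)}$)
$N = 68$
$\left(X{\left(T \right)} + N\right)^{2} = \left(\frac{-1 + 25}{25 \left(-4 + 25\right)} + 68\right)^{2} = \left(\frac{1}{25} \cdot \frac{1}{21} \cdot 24 + 68\right)^{2} = \left(\frac{8}{175} + 68\right)^{2} = \left(\frac{11908}{175}\right)^{2} = \frac{141800464}{30625}$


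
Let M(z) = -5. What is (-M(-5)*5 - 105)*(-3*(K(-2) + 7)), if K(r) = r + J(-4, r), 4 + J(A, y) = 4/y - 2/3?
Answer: -400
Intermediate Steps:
J(A, y) = -14/3 + 4/y (J(A, y) = -4 + (4/y - 2/3) = -4 + (-2/3 + 4/y) = -14/3 + 4/y)
K(r) = -14/3 + r + 4/r (K(r) = r + (-14/3 + 4/r) = -14/3 + r + 4/r)
(-M(-5)*5 - 105)*(-3*(K(-2) + 7)) = (-1*(-5)*5 - 105)*(-3*((-14/3 - 2 + 4/(-2)) + 7)) = (5*5 - 105)*(-3*((-14/3 - 2 + 4*(-1/2)) + 7)) = (25 - 105)*(-3*((-14/3 - 2 - 2) + 7)) = -(-240)*(-26/3 + 7) = -(-240)*(-5)/3 = -80*5 = -400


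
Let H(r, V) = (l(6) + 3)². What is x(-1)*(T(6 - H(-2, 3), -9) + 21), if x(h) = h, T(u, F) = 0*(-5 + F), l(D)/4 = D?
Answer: -21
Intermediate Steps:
l(D) = 4*D
H(r, V) = 729 (H(r, V) = (4*6 + 3)² = (24 + 3)² = 27² = 729)
T(u, F) = 0
x(-1)*(T(6 - H(-2, 3), -9) + 21) = -(0 + 21) = -1*21 = -21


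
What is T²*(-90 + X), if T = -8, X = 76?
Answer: -896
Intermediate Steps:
T²*(-90 + X) = (-8)²*(-90 + 76) = 64*(-14) = -896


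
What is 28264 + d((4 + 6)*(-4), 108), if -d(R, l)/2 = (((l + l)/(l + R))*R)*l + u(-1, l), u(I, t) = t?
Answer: 943376/17 ≈ 55493.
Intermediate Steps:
d(R, l) = -2*l - 4*R*l**2/(R + l) (d(R, l) = -2*((((l + l)/(l + R))*R)*l + l) = -2*((((2*l)/(R + l))*R)*l + l) = -2*(((2*l/(R + l))*R)*l + l) = -2*((2*R*l/(R + l))*l + l) = -2*(2*R*l**2/(R + l) + l) = -2*(l + 2*R*l**2/(R + l)) = -2*l - 4*R*l**2/(R + l))
28264 + d((4 + 6)*(-4), 108) = 28264 + 2*108*(-(4 + 6)*(-4) - 1*108 - 2*(4 + 6)*(-4)*108)/((4 + 6)*(-4) + 108) = 28264 + 2*108*(-10*(-4) - 108 - 2*10*(-4)*108)/(10*(-4) + 108) = 28264 + 2*108*(-1*(-40) - 108 - 2*(-40)*108)/(-40 + 108) = 28264 + 2*108*(40 - 108 + 8640)/68 = 28264 + 2*108*(1/68)*8572 = 28264 + 462888/17 = 943376/17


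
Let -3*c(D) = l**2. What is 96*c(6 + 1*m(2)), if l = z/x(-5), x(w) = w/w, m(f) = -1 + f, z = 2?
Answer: -128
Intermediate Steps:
x(w) = 1
l = 2 (l = 2/1 = 2*1 = 2)
c(D) = -4/3 (c(D) = -1/3*2**2 = -1/3*4 = -4/3)
96*c(6 + 1*m(2)) = 96*(-4/3) = -128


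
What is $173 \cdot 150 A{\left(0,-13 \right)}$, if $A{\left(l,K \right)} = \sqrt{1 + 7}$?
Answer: $51900 \sqrt{2} \approx 73398.0$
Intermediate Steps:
$A{\left(l,K \right)} = 2 \sqrt{2}$ ($A{\left(l,K \right)} = \sqrt{8} = 2 \sqrt{2}$)
$173 \cdot 150 A{\left(0,-13 \right)} = 173 \cdot 150 \cdot 2 \sqrt{2} = 25950 \cdot 2 \sqrt{2} = 51900 \sqrt{2}$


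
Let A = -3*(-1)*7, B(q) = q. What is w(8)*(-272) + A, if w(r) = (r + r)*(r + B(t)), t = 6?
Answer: -60907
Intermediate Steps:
w(r) = 2*r*(6 + r) (w(r) = (r + r)*(r + 6) = (2*r)*(6 + r) = 2*r*(6 + r))
A = 21 (A = 3*7 = 21)
w(8)*(-272) + A = (2*8*(6 + 8))*(-272) + 21 = (2*8*14)*(-272) + 21 = 224*(-272) + 21 = -60928 + 21 = -60907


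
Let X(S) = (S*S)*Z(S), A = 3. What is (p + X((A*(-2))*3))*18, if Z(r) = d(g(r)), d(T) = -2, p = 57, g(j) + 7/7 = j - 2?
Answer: -10638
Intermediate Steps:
g(j) = -3 + j (g(j) = -1 + (j - 2) = -1 + (-2 + j) = -3 + j)
Z(r) = -2
X(S) = -2*S**2 (X(S) = (S*S)*(-2) = S**2*(-2) = -2*S**2)
(p + X((A*(-2))*3))*18 = (57 - 2*((3*(-2))*3)**2)*18 = (57 - 2*(-6*3)**2)*18 = (57 - 2*(-18)**2)*18 = (57 - 2*324)*18 = (57 - 648)*18 = -591*18 = -10638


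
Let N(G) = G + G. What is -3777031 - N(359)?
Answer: -3777749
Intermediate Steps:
N(G) = 2*G
-3777031 - N(359) = -3777031 - 2*359 = -3777031 - 1*718 = -3777031 - 718 = -3777749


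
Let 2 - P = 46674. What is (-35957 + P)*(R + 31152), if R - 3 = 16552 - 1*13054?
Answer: -2863342737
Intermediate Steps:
P = -46672 (P = 2 - 1*46674 = 2 - 46674 = -46672)
R = 3501 (R = 3 + (16552 - 1*13054) = 3 + (16552 - 13054) = 3 + 3498 = 3501)
(-35957 + P)*(R + 31152) = (-35957 - 46672)*(3501 + 31152) = -82629*34653 = -2863342737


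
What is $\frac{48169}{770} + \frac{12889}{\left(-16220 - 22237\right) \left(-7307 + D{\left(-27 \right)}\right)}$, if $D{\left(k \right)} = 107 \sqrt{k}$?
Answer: $\frac{4521744821444563}{72281778205140} + \frac{1379123 i \sqrt{3}}{688397887668} \approx 62.557 + 3.47 \cdot 10^{-6} i$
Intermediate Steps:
$\frac{48169}{770} + \frac{12889}{\left(-16220 - 22237\right) \left(-7307 + D{\left(-27 \right)}\right)} = \frac{48169}{770} + \frac{12889}{\left(-16220 - 22237\right) \left(-7307 + 107 \sqrt{-27}\right)} = 48169 \cdot \frac{1}{770} + \frac{12889}{\left(-38457\right) \left(-7307 + 107 \cdot 3 i \sqrt{3}\right)} = \frac{4379}{70} + \frac{12889}{\left(-38457\right) \left(-7307 + 321 i \sqrt{3}\right)} = \frac{4379}{70} + \frac{12889}{281005299 - 12344697 i \sqrt{3}}$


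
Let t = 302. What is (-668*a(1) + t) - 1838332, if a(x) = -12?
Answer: -1830014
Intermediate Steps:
(-668*a(1) + t) - 1838332 = (-668*(-12) + 302) - 1838332 = (8016 + 302) - 1838332 = 8318 - 1838332 = -1830014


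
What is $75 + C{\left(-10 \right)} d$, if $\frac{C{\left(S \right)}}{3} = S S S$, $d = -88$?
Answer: $264075$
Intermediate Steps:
$C{\left(S \right)} = 3 S^{3}$ ($C{\left(S \right)} = 3 S S S = 3 S^{2} S = 3 S^{3}$)
$75 + C{\left(-10 \right)} d = 75 + 3 \left(-10\right)^{3} \left(-88\right) = 75 + 3 \left(-1000\right) \left(-88\right) = 75 - -264000 = 75 + 264000 = 264075$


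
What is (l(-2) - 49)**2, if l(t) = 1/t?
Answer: 9801/4 ≈ 2450.3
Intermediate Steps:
(l(-2) - 49)**2 = (1/(-2) - 49)**2 = (-1/2 - 49)**2 = (-99/2)**2 = 9801/4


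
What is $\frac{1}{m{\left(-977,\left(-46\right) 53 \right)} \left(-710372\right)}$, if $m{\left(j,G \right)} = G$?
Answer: $\frac{1}{1731886936} \approx 5.774 \cdot 10^{-10}$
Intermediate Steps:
$\frac{1}{m{\left(-977,\left(-46\right) 53 \right)} \left(-710372\right)} = \frac{1}{\left(-46\right) 53 \left(-710372\right)} = \frac{1}{-2438} \left(- \frac{1}{710372}\right) = \left(- \frac{1}{2438}\right) \left(- \frac{1}{710372}\right) = \frac{1}{1731886936}$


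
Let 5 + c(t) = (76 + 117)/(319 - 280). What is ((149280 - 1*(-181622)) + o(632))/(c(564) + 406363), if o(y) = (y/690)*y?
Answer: 1486691726/1822537825 ≈ 0.81573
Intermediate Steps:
c(t) = -2/39 (c(t) = -5 + (76 + 117)/(319 - 280) = -5 + 193/39 = -2/39)
o(y) = y**2/690 (o(y) = (y*(1/690))*y = (y/690)*y = y**2/690)
((149280 - 1*(-181622)) + o(632))/(c(564) + 406363) = ((149280 - 1*(-181622)) + (1/690)*632**2)/(-2/39 + 406363) = ((149280 + 181622) + (1/690)*399424)/(15848155/39) = (330902 + 199712/345)*(39/15848155) = (114360902/345)*(39/15848155) = 1486691726/1822537825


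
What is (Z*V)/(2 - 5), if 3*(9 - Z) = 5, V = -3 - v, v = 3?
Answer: 44/3 ≈ 14.667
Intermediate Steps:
V = -6 (V = -3 - 1*3 = -3 - 3 = -6)
Z = 22/3 (Z = 9 - ⅓*5 = 9 - 5/3 = 22/3 ≈ 7.3333)
(Z*V)/(2 - 5) = ((22/3)*(-6))/(2 - 5) = -44/(-3) = -44*(-⅓) = 44/3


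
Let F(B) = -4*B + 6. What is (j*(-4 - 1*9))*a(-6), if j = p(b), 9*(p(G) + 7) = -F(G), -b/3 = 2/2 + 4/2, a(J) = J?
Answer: -910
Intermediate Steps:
F(B) = 6 - 4*B
b = -9 (b = -3*(2/2 + 4/2) = -3*(2*(½) + 4*(½)) = -3*(1 + 2) = -3*3 = -9)
p(G) = -23/3 + 4*G/9 (p(G) = -7 + (-(6 - 4*G))/9 = -7 + (-6 + 4*G)/9 = -7 + (-⅔ + 4*G/9) = -23/3 + 4*G/9)
j = -35/3 (j = -23/3 + (4/9)*(-9) = -23/3 - 4 = -35/3 ≈ -11.667)
(j*(-4 - 1*9))*a(-6) = -35*(-4 - 1*9)/3*(-6) = -35*(-4 - 9)/3*(-6) = -35/3*(-13)*(-6) = (455/3)*(-6) = -910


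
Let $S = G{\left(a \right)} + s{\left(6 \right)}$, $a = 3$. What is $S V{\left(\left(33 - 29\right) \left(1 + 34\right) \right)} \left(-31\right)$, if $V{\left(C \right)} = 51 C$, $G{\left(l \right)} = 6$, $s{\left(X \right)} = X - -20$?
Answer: $-7082880$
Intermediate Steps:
$s{\left(X \right)} = 20 + X$ ($s{\left(X \right)} = X + 20 = 20 + X$)
$S = 32$ ($S = 6 + \left(20 + 6\right) = 6 + 26 = 32$)
$S V{\left(\left(33 - 29\right) \left(1 + 34\right) \right)} \left(-31\right) = 32 \cdot 51 \left(33 - 29\right) \left(1 + 34\right) \left(-31\right) = 32 \cdot 51 \cdot 4 \cdot 35 \left(-31\right) = 32 \cdot 51 \cdot 140 \left(-31\right) = 32 \cdot 7140 \left(-31\right) = 228480 \left(-31\right) = -7082880$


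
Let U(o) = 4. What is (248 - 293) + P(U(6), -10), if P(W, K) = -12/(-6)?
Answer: -43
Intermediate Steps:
P(W, K) = 2 (P(W, K) = -12*(-1/6) = 2)
(248 - 293) + P(U(6), -10) = (248 - 293) + 2 = -45 + 2 = -43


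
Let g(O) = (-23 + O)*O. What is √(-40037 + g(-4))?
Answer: I*√39929 ≈ 199.82*I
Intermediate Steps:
g(O) = O*(-23 + O)
√(-40037 + g(-4)) = √(-40037 - 4*(-23 - 4)) = √(-40037 - 4*(-27)) = √(-40037 + 108) = √(-39929) = I*√39929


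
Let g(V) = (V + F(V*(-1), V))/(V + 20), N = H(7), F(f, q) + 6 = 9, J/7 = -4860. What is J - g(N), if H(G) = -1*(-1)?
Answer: -714424/21 ≈ -34020.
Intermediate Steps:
H(G) = 1
J = -34020 (J = 7*(-4860) = -34020)
F(f, q) = 3 (F(f, q) = -6 + 9 = 3)
N = 1
g(V) = (3 + V)/(20 + V) (g(V) = (V + 3)/(V + 20) = (3 + V)/(20 + V))
J - g(N) = -34020 - (3 + 1)/(20 + 1) = -34020 - 4/21 = -714424/21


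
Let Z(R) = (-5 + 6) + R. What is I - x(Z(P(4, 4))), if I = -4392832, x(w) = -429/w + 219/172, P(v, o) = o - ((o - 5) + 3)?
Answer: -755542727/172 ≈ -4.3927e+6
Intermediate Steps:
P(v, o) = 2 (P(v, o) = o - ((-5 + o) + 3) = o - (-2 + o) = o + (2 - o) = 2)
Z(R) = 1 + R
x(w) = 219/172 - 429/w (x(w) = -429/w + 219*(1/172) = -429/w + 219/172 = 219/172 - 429/w)
I - x(Z(P(4, 4))) = -4392832 - (219/172 - 429/(1 + 2)) = -4392832 - (219/172 - 429/3) = -4392832 - (219/172 - 429*⅓) = -4392832 - (219/172 - 143) = -4392832 - 1*(-24377/172) = -4392832 + 24377/172 = -755542727/172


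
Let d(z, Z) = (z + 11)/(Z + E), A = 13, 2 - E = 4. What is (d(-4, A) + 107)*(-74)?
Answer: -87616/11 ≈ -7965.1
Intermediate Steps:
E = -2 (E = 2 - 1*4 = 2 - 4 = -2)
d(z, Z) = (11 + z)/(-2 + Z) (d(z, Z) = (z + 11)/(Z - 2) = (11 + z)/(-2 + Z))
(d(-4, A) + 107)*(-74) = ((11 - 4)/(-2 + 13) + 107)*(-74) = (7/11 + 107)*(-74) = (1184/11)*(-74) = -87616/11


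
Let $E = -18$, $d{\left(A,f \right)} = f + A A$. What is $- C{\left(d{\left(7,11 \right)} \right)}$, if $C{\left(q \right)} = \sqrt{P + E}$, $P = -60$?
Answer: $- i \sqrt{78} \approx - 8.8318 i$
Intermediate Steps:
$d{\left(A,f \right)} = f + A^{2}$
$C{\left(q \right)} = i \sqrt{78}$ ($C{\left(q \right)} = \sqrt{-60 - 18} = \sqrt{-78} = i \sqrt{78}$)
$- C{\left(d{\left(7,11 \right)} \right)} = - i \sqrt{78}$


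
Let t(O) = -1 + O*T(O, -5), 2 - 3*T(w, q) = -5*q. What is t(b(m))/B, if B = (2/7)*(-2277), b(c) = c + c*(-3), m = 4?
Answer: -1267/13662 ≈ -0.092739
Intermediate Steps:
T(w, q) = 2/3 + 5*q/3 (T(w, q) = 2/3 - (-5)*q/3 = 2/3 + 5*q/3)
b(c) = -2*c (b(c) = c - 3*c = -2*c)
t(O) = -1 - 23*O/3 (t(O) = -1 + O*(2/3 + (5/3)*(-5)) = -1 + O*(2/3 - 25/3) = -1 + O*(-23/3) = -1 - 23*O/3)
B = -4554/7 (B = (2*(1/7))*(-2277) = (2/7)*(-2277) = -4554/7 ≈ -650.57)
t(b(m))/B = (-1 - (-46)*4/3)/(-4554/7) = (-1 - 23/3*(-8))*(-7/4554) = (-1 + 184/3)*(-7/4554) = (181/3)*(-7/4554) = -1267/13662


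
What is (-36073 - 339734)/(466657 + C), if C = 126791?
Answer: -125269/197816 ≈ -0.63326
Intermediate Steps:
(-36073 - 339734)/(466657 + C) = (-36073 - 339734)/(466657 + 126791) = -375807/593448 = -375807*1/593448 = -125269/197816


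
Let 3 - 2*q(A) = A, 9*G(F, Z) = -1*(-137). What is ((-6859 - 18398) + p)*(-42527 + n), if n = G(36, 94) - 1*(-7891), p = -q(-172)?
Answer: 15794033443/18 ≈ 8.7745e+8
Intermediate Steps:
G(F, Z) = 137/9 (G(F, Z) = (-1*(-137))/9 = (⅑)*137 = 137/9)
q(A) = 3/2 - A/2
p = -175/2 (p = -(3/2 - ½*(-172)) = -(3/2 + 86) = -1*175/2 = -175/2 ≈ -87.500)
n = 71156/9 (n = 137/9 - 1*(-7891) = 137/9 + 7891 = 71156/9 ≈ 7906.2)
((-6859 - 18398) + p)*(-42527 + n) = ((-6859 - 18398) - 175/2)*(-42527 + 71156/9) = (-25257 - 175/2)*(-311587/9) = -50689/2*(-311587/9) = 15794033443/18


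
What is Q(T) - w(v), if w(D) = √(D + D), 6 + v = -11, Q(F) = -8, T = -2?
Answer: -8 - I*√34 ≈ -8.0 - 5.831*I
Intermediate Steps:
v = -17 (v = -6 - 11 = -17)
w(D) = √2*√D (w(D) = √(2*D) = √2*√D)
Q(T) - w(v) = -8 - √2*√(-17) = -8 - √2*I*√17 = -8 - I*√34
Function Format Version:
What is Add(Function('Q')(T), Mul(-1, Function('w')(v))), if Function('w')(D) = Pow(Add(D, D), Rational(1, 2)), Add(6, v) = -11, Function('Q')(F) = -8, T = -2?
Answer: Add(-8, Mul(-1, I, Pow(34, Rational(1, 2)))) ≈ Add(-8.0000, Mul(-5.8310, I))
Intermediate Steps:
v = -17 (v = Add(-6, -11) = -17)
Function('w')(D) = Mul(Pow(2, Rational(1, 2)), Pow(D, Rational(1, 2))) (Function('w')(D) = Pow(Mul(2, D), Rational(1, 2)) = Mul(Pow(2, Rational(1, 2)), Pow(D, Rational(1, 2))))
Add(Function('Q')(T), Mul(-1, Function('w')(v))) = Add(-8, Mul(-1, Mul(Pow(2, Rational(1, 2)), Pow(-17, Rational(1, 2))))) = Add(-8, Mul(-1, Mul(Pow(2, Rational(1, 2)), Mul(I, Pow(17, Rational(1, 2)))))) = Add(-8, Mul(-1, Mul(I, Pow(34, Rational(1, 2))))) = Add(-8, Mul(-1, I, Pow(34, Rational(1, 2))))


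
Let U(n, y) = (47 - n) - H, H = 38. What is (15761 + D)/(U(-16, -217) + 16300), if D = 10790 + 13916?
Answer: 40467/16325 ≈ 2.4788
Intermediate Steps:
U(n, y) = 9 - n (U(n, y) = (47 - n) - 1*38 = (47 - n) - 38 = 9 - n)
D = 24706
(15761 + D)/(U(-16, -217) + 16300) = (15761 + 24706)/((9 - 1*(-16)) + 16300) = 40467/((9 + 16) + 16300) = 40467/(25 + 16300) = 40467/16325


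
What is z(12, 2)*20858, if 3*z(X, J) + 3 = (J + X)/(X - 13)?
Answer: -354586/3 ≈ -1.1820e+5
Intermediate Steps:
z(X, J) = -1 + (J + X)/(3*(-13 + X)) (z(X, J) = -1 + ((J + X)/(X - 13))/3 = -1 + ((J + X)/(-13 + X))/3 = -1 + (J + X)/(3*(-13 + X)))
z(12, 2)*20858 = ((39 + 2 - 2*12)/(3*(-13 + 12)))*20858 = ((⅓)*(39 + 2 - 24)/(-1))*20858 = ((⅓)*(-1)*17)*20858 = -17/3*20858 = -354586/3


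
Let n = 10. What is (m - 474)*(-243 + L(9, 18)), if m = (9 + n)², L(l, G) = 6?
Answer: 26781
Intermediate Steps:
m = 361 (m = (9 + 10)² = 19² = 361)
(m - 474)*(-243 + L(9, 18)) = (361 - 474)*(-243 + 6) = -113*(-237) = 26781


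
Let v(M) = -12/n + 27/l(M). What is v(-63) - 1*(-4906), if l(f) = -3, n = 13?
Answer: 63649/13 ≈ 4896.1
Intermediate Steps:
v(M) = -129/13 (v(M) = -12/13 + 27/(-3) = -12*1/13 + 27*(-⅓) = -12/13 - 9 = -129/13)
v(-63) - 1*(-4906) = -129/13 - 1*(-4906) = -129/13 + 4906 = 63649/13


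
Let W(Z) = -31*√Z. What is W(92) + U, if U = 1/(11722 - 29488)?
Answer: -1/17766 - 62*√23 ≈ -297.34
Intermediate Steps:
U = -1/17766 (U = 1/(-17766) = -1/17766 ≈ -5.6287e-5)
W(92) + U = -62*√23 - 1/17766 = -1/17766 - 62*√23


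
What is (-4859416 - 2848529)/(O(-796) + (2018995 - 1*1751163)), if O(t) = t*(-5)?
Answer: -2569315/90604 ≈ -28.358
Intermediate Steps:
O(t) = -5*t
(-4859416 - 2848529)/(O(-796) + (2018995 - 1*1751163)) = (-4859416 - 2848529)/(-5*(-796) + (2018995 - 1*1751163)) = -7707945/(3980 + (2018995 - 1751163)) = -7707945/(3980 + 267832) = -7707945/271812 = -7707945*1/271812 = -2569315/90604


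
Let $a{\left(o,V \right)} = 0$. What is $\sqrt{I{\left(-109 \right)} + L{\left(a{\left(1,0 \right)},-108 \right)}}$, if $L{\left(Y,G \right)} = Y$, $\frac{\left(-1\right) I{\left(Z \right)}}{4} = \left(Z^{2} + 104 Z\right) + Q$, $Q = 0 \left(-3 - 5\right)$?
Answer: $2 i \sqrt{545} \approx 46.69 i$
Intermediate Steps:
$Q = 0$ ($Q = 0 \left(-8\right) = 0$)
$I{\left(Z \right)} = - 416 Z - 4 Z^{2}$ ($I{\left(Z \right)} = - 4 \left(\left(Z^{2} + 104 Z\right) + 0\right) = - 4 \left(Z^{2} + 104 Z\right) = - 416 Z - 4 Z^{2}$)
$\sqrt{I{\left(-109 \right)} + L{\left(a{\left(1,0 \right)},-108 \right)}} = \sqrt{4 \left(-109\right) \left(-104 - -109\right) + 0} = \sqrt{4 \left(-109\right) \left(-104 + 109\right) + 0} = \sqrt{4 \left(-109\right) 5 + 0} = \sqrt{-2180 + 0} = \sqrt{-2180} = 2 i \sqrt{545}$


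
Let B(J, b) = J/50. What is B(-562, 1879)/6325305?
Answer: -281/158132625 ≈ -1.7770e-6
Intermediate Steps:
B(J, b) = J/50 (B(J, b) = J*(1/50) = J/50)
B(-562, 1879)/6325305 = ((1/50)*(-562))/6325305 = -281/25*1/6325305 = -281/158132625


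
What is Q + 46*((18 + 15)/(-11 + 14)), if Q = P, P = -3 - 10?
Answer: 493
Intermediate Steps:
P = -13
Q = -13
Q + 46*((18 + 15)/(-11 + 14)) = -13 + 46*((18 + 15)/(-11 + 14)) = -13 + 46*(33/3) = -13 + 46*(33*(⅓)) = -13 + 46*11 = -13 + 506 = 493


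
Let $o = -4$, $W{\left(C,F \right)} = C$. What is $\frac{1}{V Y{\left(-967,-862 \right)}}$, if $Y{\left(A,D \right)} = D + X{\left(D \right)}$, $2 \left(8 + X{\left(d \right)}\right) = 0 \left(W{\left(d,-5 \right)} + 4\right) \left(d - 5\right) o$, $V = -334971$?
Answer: $\frac{1}{291424770} \approx 3.4314 \cdot 10^{-9}$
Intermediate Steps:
$X{\left(d \right)} = -8$ ($X{\left(d \right)} = -8 + \frac{0 \left(d + 4\right) \left(d - 5\right) \left(-4\right)}{2} = -8 + \frac{0 \left(4 + d\right) \left(-5 + d\right) \left(-4\right)}{2} = -8 + \frac{0 \left(-5 + d\right) \left(4 + d\right) \left(-4\right)}{2} = -8 + \frac{0 \left(-4\right)}{2} = -8 + \frac{1}{2} \cdot 0 = -8 + 0 = -8$)
$Y{\left(A,D \right)} = -8 + D$ ($Y{\left(A,D \right)} = D - 8 = -8 + D$)
$\frac{1}{V Y{\left(-967,-862 \right)}} = \frac{1}{\left(-334971\right) \left(-8 - 862\right)} = - \frac{1}{334971 \left(-870\right)} = \left(- \frac{1}{334971}\right) \left(- \frac{1}{870}\right) = \frac{1}{291424770}$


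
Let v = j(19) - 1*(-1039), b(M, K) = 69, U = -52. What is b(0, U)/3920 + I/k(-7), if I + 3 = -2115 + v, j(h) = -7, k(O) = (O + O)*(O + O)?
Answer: -3093/560 ≈ -5.5232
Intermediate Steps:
k(O) = 4*O**2 (k(O) = (2*O)*(2*O) = 4*O**2)
v = 1032 (v = -7 - 1*(-1039) = -7 + 1039 = 1032)
I = -1086 (I = -3 + (-2115 + 1032) = -3 - 1083 = -1086)
b(0, U)/3920 + I/k(-7) = 69/3920 - 1086/(4*(-7)**2) = 69*(1/3920) - 1086/(4*49) = 69/3920 - 1086/196 = 69/3920 - 1086*1/196 = 69/3920 - 543/98 = -3093/560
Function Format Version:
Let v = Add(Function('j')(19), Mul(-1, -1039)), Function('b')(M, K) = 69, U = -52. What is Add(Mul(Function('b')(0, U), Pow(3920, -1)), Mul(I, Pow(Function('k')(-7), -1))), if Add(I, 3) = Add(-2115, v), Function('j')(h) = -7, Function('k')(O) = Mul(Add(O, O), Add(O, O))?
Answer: Rational(-3093, 560) ≈ -5.5232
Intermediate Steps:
Function('k')(O) = Mul(4, Pow(O, 2)) (Function('k')(O) = Mul(Mul(2, O), Mul(2, O)) = Mul(4, Pow(O, 2)))
v = 1032 (v = Add(-7, Mul(-1, -1039)) = Add(-7, 1039) = 1032)
I = -1086 (I = Add(-3, Add(-2115, 1032)) = Add(-3, -1083) = -1086)
Add(Mul(Function('b')(0, U), Pow(3920, -1)), Mul(I, Pow(Function('k')(-7), -1))) = Add(Mul(69, Pow(3920, -1)), Mul(-1086, Pow(Mul(4, Pow(-7, 2)), -1))) = Add(Mul(69, Rational(1, 3920)), Mul(-1086, Pow(Mul(4, 49), -1))) = Add(Rational(69, 3920), Mul(-1086, Pow(196, -1))) = Add(Rational(69, 3920), Mul(-1086, Rational(1, 196))) = Add(Rational(69, 3920), Rational(-543, 98)) = Rational(-3093, 560)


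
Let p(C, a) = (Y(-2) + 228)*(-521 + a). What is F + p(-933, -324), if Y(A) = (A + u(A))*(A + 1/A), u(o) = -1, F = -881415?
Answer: -2160825/2 ≈ -1.0804e+6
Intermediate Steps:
Y(A) = (-1 + A)*(A + 1/A) (Y(A) = (A - 1)*(A + 1/A) = (-1 + A)*(A + 1/A))
p(C, a) = -245391/2 + 471*a/2 (p(C, a) = ((1 + (-2)² - 1*(-2) - 1/(-2)) + 228)*(-521 + a) = ((1 + 4 + 2 - 1*(-½)) + 228)*(-521 + a) = ((1 + 4 + 2 + ½) + 228)*(-521 + a) = (15/2 + 228)*(-521 + a) = 471*(-521 + a)/2 = -245391/2 + 471*a/2)
F + p(-933, -324) = -881415 + (-245391/2 + (471/2)*(-324)) = -881415 + (-245391/2 - 76302) = -881415 - 397995/2 = -2160825/2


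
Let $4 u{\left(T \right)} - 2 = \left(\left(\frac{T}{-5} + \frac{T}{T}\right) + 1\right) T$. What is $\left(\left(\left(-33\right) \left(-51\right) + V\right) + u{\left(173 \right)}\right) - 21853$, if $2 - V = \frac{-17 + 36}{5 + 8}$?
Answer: $- \frac{5610517}{260} \approx -21579.0$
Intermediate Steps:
$V = \frac{7}{13}$ ($V = 2 - \frac{-17 + 36}{5 + 8} = 2 - \frac{19}{13} = \frac{7}{13} \approx 0.53846$)
$u{\left(T \right)} = \frac{1}{2} + \frac{T \left(2 - \frac{T}{5}\right)}{4}$ ($u{\left(T \right)} = \frac{1}{2} + \frac{\left(\left(\frac{T}{-5} + \frac{T}{T}\right) + 1\right) T}{4} = \frac{1}{2} + \frac{\left(\left(T \left(- \frac{1}{5}\right) + 1\right) + 1\right) T}{4} = \frac{1}{2} + \frac{\left(\left(- \frac{T}{5} + 1\right) + 1\right) T}{4} = \frac{1}{2} + \frac{\left(\left(1 - \frac{T}{5}\right) + 1\right) T}{4} = \frac{1}{2} + \frac{\left(2 - \frac{T}{5}\right) T}{4} = \frac{1}{2} + \frac{T \left(2 - \frac{T}{5}\right)}{4}$)
$\left(\left(\left(-33\right) \left(-51\right) + V\right) + u{\left(173 \right)}\right) - 21853 = \left(\left(\left(-33\right) \left(-51\right) + \frac{7}{13}\right) + \left(\frac{1}{2} + \frac{1}{2} \cdot 173 - \frac{173^{2}}{20}\right)\right) - 21853 = \left(\left(1683 + \frac{7}{13}\right) + \left(\frac{1}{2} + \frac{173}{2} - \frac{29929}{20}\right)\right) - 21853 = \left(\frac{21886}{13} + \left(\frac{1}{2} + \frac{173}{2} - \frac{29929}{20}\right)\right) - 21853 = \left(\frac{21886}{13} - \frac{28189}{20}\right) - 21853 = \frac{71263}{260} - 21853 = - \frac{5610517}{260}$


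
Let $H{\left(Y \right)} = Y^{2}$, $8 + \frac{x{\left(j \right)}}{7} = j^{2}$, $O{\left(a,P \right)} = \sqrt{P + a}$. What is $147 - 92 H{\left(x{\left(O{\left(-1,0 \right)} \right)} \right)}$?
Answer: $-365001$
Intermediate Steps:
$x{\left(j \right)} = -56 + 7 j^{2}$
$147 - 92 H{\left(x{\left(O{\left(-1,0 \right)} \right)} \right)} = 147 - 92 \left(-56 + 7 \left(\sqrt{0 - 1}\right)^{2}\right)^{2} = 147 - 92 \left(-56 + 7 \left(\sqrt{-1}\right)^{2}\right)^{2} = 147 - 92 \left(-56 + 7 i^{2}\right)^{2} = 147 - 92 \left(-56 + 7 \left(-1\right)\right)^{2} = 147 - 92 \left(-56 - 7\right)^{2} = 147 - 92 \left(-63\right)^{2} = 147 - 365148 = -365001$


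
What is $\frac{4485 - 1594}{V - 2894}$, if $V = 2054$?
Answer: $- \frac{413}{120} \approx -3.4417$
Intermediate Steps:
$\frac{4485 - 1594}{V - 2894} = \frac{4485 - 1594}{2054 - 2894} = \frac{2891}{-840} = 2891 \left(- \frac{1}{840}\right) = - \frac{413}{120}$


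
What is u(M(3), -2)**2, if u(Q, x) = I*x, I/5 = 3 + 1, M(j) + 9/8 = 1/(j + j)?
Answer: 1600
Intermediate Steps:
M(j) = -9/8 + 1/(2*j) (M(j) = -9/8 + 1/(j + j) = -9/8 + 1/(2*j))
I = 20 (I = 5*(3 + 1) = 5*4 = 20)
u(Q, x) = 20*x
u(M(3), -2)**2 = (20*(-2))**2 = (-40)**2 = 1600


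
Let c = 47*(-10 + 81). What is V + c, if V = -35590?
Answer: -32253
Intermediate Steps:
c = 3337 (c = 47*71 = 3337)
V + c = -35590 + 3337 = -32253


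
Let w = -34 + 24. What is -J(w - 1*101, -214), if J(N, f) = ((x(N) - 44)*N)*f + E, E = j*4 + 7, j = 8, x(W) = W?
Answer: 3681831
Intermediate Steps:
w = -10
E = 39 (E = 8*4 + 7 = 32 + 7 = 39)
J(N, f) = 39 + N*f*(-44 + N) (J(N, f) = ((N - 44)*N)*f + 39 = ((-44 + N)*N)*f + 39 = (N*(-44 + N))*f + 39 = N*f*(-44 + N) + 39 = 39 + N*f*(-44 + N))
-J(w - 1*101, -214) = -(39 - 214*(-10 - 1*101)² - 44*(-10 - 1*101)*(-214)) = -(39 - 214*(-10 - 101)² - 44*(-10 - 101)*(-214)) = -(39 - 214*(-111)² - 44*(-111)*(-214)) = -(39 - 214*12321 - 1045176) = -(39 - 2636694 - 1045176) = -1*(-3681831) = 3681831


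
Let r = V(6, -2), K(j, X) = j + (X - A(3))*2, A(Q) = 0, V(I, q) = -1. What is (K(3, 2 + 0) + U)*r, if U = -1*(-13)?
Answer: -20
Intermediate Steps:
K(j, X) = j + 2*X (K(j, X) = j + (X - 1*0)*2 = j + (X + 0)*2 = j + X*2 = j + 2*X)
r = -1
U = 13
(K(3, 2 + 0) + U)*r = ((3 + 2*(2 + 0)) + 13)*(-1) = ((3 + 2*2) + 13)*(-1) = ((3 + 4) + 13)*(-1) = (7 + 13)*(-1) = 20*(-1) = -20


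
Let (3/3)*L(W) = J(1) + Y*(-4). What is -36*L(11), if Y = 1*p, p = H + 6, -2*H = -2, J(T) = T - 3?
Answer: 1080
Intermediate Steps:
J(T) = -3 + T
H = 1 (H = -½*(-2) = 1)
p = 7 (p = 1 + 6 = 7)
Y = 7 (Y = 1*7 = 7)
L(W) = -30 (L(W) = (-3 + 1) + 7*(-4) = -2 - 28 = -30)
-36*L(11) = -36*(-30) = 1080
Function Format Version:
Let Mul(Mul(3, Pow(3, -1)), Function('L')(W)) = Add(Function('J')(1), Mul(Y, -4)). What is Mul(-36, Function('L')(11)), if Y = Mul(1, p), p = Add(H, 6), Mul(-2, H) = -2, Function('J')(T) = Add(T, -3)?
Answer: 1080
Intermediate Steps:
Function('J')(T) = Add(-3, T)
H = 1 (H = Mul(Rational(-1, 2), -2) = 1)
p = 7 (p = Add(1, 6) = 7)
Y = 7 (Y = Mul(1, 7) = 7)
Function('L')(W) = -30 (Function('L')(W) = Add(Add(-3, 1), Mul(7, -4)) = Add(-2, -28) = -30)
Mul(-36, Function('L')(11)) = Mul(-36, -30) = 1080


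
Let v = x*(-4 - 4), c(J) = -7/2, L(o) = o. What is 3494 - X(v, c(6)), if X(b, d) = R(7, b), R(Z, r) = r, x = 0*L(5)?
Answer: 3494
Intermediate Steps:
x = 0 (x = 0*5 = 0)
c(J) = -7/2 (c(J) = -7*1/2 = -7/2)
v = 0 (v = 0*(-4 - 4) = 0*(-8) = 0)
X(b, d) = b
3494 - X(v, c(6)) = 3494 - 1*0 = 3494 + 0 = 3494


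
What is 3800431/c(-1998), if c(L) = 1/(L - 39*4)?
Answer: -8186128374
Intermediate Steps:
c(L) = 1/(-156 + L) (c(L) = 1/(L - 156) = 1/(-156 + L))
3800431/c(-1998) = 3800431/(1/(-156 - 1998)) = 3800431/(1/(-2154)) = 3800431/(-1/2154) = 3800431*(-2154) = -8186128374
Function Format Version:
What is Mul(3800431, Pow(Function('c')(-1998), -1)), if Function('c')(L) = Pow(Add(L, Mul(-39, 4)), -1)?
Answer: -8186128374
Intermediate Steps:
Function('c')(L) = Pow(Add(-156, L), -1) (Function('c')(L) = Pow(Add(L, -156), -1) = Pow(Add(-156, L), -1))
Mul(3800431, Pow(Function('c')(-1998), -1)) = Mul(3800431, Pow(Pow(Add(-156, -1998), -1), -1)) = Mul(3800431, Pow(Pow(-2154, -1), -1)) = Mul(3800431, Pow(Rational(-1, 2154), -1)) = Mul(3800431, -2154) = -8186128374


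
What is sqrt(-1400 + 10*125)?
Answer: 5*I*sqrt(6) ≈ 12.247*I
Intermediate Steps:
sqrt(-1400 + 10*125) = sqrt(-1400 + 1250) = sqrt(-150) = 5*I*sqrt(6)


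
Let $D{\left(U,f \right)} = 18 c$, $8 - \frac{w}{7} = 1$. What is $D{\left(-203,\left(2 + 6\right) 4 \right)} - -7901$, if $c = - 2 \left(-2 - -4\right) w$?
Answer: $4373$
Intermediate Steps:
$w = 49$ ($w = 56 - 7 = 49$)
$c = -196$ ($c = - 2 \left(-2 - -4\right) 49 = - 2 \left(-2 + 4\right) 49 = \left(-2\right) 2 \cdot 49 = \left(-4\right) 49 = -196$)
$D{\left(U,f \right)} = -3528$ ($D{\left(U,f \right)} = 18 \left(-196\right) = -3528$)
$D{\left(-203,\left(2 + 6\right) 4 \right)} - -7901 = -3528 - -7901 = -3528 + 7901 = 4373$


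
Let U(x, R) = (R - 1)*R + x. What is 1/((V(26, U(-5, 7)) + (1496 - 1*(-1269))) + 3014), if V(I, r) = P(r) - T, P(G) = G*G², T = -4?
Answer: 1/56436 ≈ 1.7719e-5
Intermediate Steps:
U(x, R) = x + R*(-1 + R) (U(x, R) = (-1 + R)*R + x = R*(-1 + R) + x = x + R*(-1 + R))
P(G) = G³
V(I, r) = 4 + r³ (V(I, r) = r³ - 1*(-4) = r³ + 4 = 4 + r³)
1/((V(26, U(-5, 7)) + (1496 - 1*(-1269))) + 3014) = 1/(((4 + (-5 + 7² - 1*7)³) + (1496 - 1*(-1269))) + 3014) = 1/(((4 + (-5 + 49 - 7)³) + (1496 + 1269)) + 3014) = 1/(((4 + 37³) + 2765) + 3014) = 1/(((4 + 50653) + 2765) + 3014) = 1/((50657 + 2765) + 3014) = 1/(53422 + 3014) = 1/56436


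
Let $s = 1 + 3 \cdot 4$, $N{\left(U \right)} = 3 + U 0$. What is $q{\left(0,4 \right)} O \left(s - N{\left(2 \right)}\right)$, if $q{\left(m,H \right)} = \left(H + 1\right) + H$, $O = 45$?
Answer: $4050$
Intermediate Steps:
$N{\left(U \right)} = 3$ ($N{\left(U \right)} = 3 + 0 = 3$)
$q{\left(m,H \right)} = 1 + 2 H$ ($q{\left(m,H \right)} = \left(1 + H\right) + H = 1 + 2 H$)
$s = 13$ ($s = 1 + 12 = 13$)
$q{\left(0,4 \right)} O \left(s - N{\left(2 \right)}\right) = \left(1 + 2 \cdot 4\right) 45 \left(13 - 3\right) = \left(1 + 8\right) 45 \left(13 - 3\right) = 9 \cdot 45 \cdot 10 = 405 \cdot 10 = 4050$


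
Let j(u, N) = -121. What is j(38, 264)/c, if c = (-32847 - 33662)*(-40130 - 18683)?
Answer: -121/3911593817 ≈ -3.0934e-8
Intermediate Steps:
c = 3911593817 (c = -66509*(-58813) = 3911593817)
j(38, 264)/c = -121/3911593817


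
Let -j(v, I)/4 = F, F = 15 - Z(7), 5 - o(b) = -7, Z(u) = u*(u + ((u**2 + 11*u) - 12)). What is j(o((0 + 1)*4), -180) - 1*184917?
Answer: -181589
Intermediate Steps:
Z(u) = u*(-12 + u**2 + 12*u) (Z(u) = u*(u + (-12 + u**2 + 11*u)) = u*(-12 + u**2 + 12*u))
o(b) = 12 (o(b) = 5 - 1*(-7) = 5 + 7 = 12)
F = -832 (F = 15 - 7*(-12 + 7**2 + 12*7) = 15 - 7*(-12 + 49 + 84) = 15 - 7*121 = 15 - 1*847 = 15 - 847 = -832)
j(v, I) = 3328 (j(v, I) = -4*(-832) = 3328)
j(o((0 + 1)*4), -180) - 1*184917 = 3328 - 1*184917 = 3328 - 184917 = -181589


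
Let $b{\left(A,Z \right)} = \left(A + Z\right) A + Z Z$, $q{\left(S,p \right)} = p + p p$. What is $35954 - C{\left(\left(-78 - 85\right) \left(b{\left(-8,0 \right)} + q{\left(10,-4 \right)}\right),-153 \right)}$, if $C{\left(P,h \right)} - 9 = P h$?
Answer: $-1859419$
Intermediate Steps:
$q{\left(S,p \right)} = p + p^{2}$
$b{\left(A,Z \right)} = Z^{2} + A \left(A + Z\right)$ ($b{\left(A,Z \right)} = A \left(A + Z\right) + Z^{2} = Z^{2} + A \left(A + Z\right)$)
$C{\left(P,h \right)} = 9 + P h$
$35954 - C{\left(\left(-78 - 85\right) \left(b{\left(-8,0 \right)} + q{\left(10,-4 \right)}\right),-153 \right)} = 35954 - \left(9 + \left(-78 - 85\right) \left(\left(\left(-8\right)^{2} + 0^{2} - 0\right) - 4 \left(1 - 4\right)\right) \left(-153\right)\right) = 35954 - \left(9 + - 163 \left(\left(64 + 0 + 0\right) - -12\right) \left(-153\right)\right) = 35954 - \left(9 + - 163 \left(64 + 12\right) \left(-153\right)\right) = 35954 - \left(9 + \left(-163\right) 76 \left(-153\right)\right) = 35954 - \left(9 - -1895364\right) = 35954 - \left(9 + 1895364\right) = 35954 - 1895373 = -1859419$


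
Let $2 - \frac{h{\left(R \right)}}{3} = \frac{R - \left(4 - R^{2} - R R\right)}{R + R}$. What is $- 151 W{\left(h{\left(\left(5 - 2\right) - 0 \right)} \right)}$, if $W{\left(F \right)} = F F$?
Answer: $- \frac{3775}{4} \approx -943.75$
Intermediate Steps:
$h{\left(R \right)} = 6 - \frac{3 \left(-4 + R + 2 R^{2}\right)}{2 R}$ ($h{\left(R \right)} = 6 - 3 \frac{R - \left(4 - R^{2} - R R\right)}{R + R} = 6 - 3 \frac{R + \left(\left(R^{2} + R^{2}\right) - 4\right)}{2 R} = 6 - 3 \left(R + \left(2 R^{2} - 4\right)\right) \frac{1}{2 R} = 6 - 3 \left(R + \left(-4 + 2 R^{2}\right)\right) \frac{1}{2 R} = 6 - 3 \left(-4 + R + 2 R^{2}\right) \frac{1}{2 R} = 6 - 3 \frac{-4 + R + 2 R^{2}}{2 R} = 6 - \frac{3 \left(-4 + R + 2 R^{2}\right)}{2 R}$)
$W{\left(F \right)} = F^{2}$
$- 151 W{\left(h{\left(\left(5 - 2\right) - 0 \right)} \right)} = - 151 \left(\frac{9}{2} - 3 \left(\left(5 - 2\right) - 0\right) + \frac{6}{\left(5 - 2\right) - 0}\right)^{2} = - 151 \left(\frac{9}{2} - 3 \left(3 + 0\right) + \frac{6}{3 + 0}\right)^{2} = - 151 \left(\frac{9}{2} - 9 + \frac{6}{3}\right)^{2} = - 151 \left(\frac{9}{2} - 9 + 6 \cdot \frac{1}{3}\right)^{2} = - 151 \left(\frac{9}{2} - 9 + 2\right)^{2} = - 151 \left(- \frac{5}{2}\right)^{2} = \left(-151\right) \frac{25}{4} = - \frac{3775}{4}$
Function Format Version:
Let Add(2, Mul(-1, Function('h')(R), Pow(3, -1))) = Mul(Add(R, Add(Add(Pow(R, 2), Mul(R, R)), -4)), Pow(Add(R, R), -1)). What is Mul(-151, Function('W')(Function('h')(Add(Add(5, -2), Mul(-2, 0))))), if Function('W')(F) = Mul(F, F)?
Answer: Rational(-3775, 4) ≈ -943.75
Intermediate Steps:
Function('h')(R) = Add(6, Mul(Rational(-3, 2), Pow(R, -1), Add(-4, R, Mul(2, Pow(R, 2))))) (Function('h')(R) = Add(6, Mul(-3, Mul(Add(R, Add(Add(Pow(R, 2), Mul(R, R)), -4)), Pow(Add(R, R), -1)))) = Add(6, Mul(-3, Mul(Add(R, Add(Add(Pow(R, 2), Pow(R, 2)), -4)), Pow(Mul(2, R), -1)))) = Add(6, Mul(-3, Mul(Add(R, Add(Mul(2, Pow(R, 2)), -4)), Mul(Rational(1, 2), Pow(R, -1))))) = Add(6, Mul(-3, Mul(Add(R, Add(-4, Mul(2, Pow(R, 2)))), Mul(Rational(1, 2), Pow(R, -1))))) = Add(6, Mul(-3, Mul(Add(-4, R, Mul(2, Pow(R, 2))), Mul(Rational(1, 2), Pow(R, -1))))) = Add(6, Mul(-3, Mul(Rational(1, 2), Pow(R, -1), Add(-4, R, Mul(2, Pow(R, 2)))))) = Add(6, Mul(Rational(-3, 2), Pow(R, -1), Add(-4, R, Mul(2, Pow(R, 2))))))
Function('W')(F) = Pow(F, 2)
Mul(-151, Function('W')(Function('h')(Add(Add(5, -2), Mul(-2, 0))))) = Mul(-151, Pow(Add(Rational(9, 2), Mul(-3, Add(Add(5, -2), Mul(-2, 0))), Mul(6, Pow(Add(Add(5, -2), Mul(-2, 0)), -1))), 2)) = Mul(-151, Pow(Add(Rational(9, 2), Mul(-3, Add(3, 0)), Mul(6, Pow(Add(3, 0), -1))), 2)) = Mul(-151, Pow(Add(Rational(9, 2), Mul(-3, 3), Mul(6, Pow(3, -1))), 2)) = Mul(-151, Pow(Add(Rational(9, 2), -9, Mul(6, Rational(1, 3))), 2)) = Mul(-151, Pow(Add(Rational(9, 2), -9, 2), 2)) = Mul(-151, Pow(Rational(-5, 2), 2)) = Mul(-151, Rational(25, 4)) = Rational(-3775, 4)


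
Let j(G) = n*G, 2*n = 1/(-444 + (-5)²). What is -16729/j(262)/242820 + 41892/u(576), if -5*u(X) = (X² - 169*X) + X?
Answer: -3870003127/5768108160 ≈ -0.67093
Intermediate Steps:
u(X) = -X²/5 + 168*X/5 (u(X) = -((X² - 169*X) + X)/5 = -(X² - 168*X)/5 = -X²/5 + 168*X/5)
n = -1/838 (n = 1/(2*(-444 + (-5)²)) = 1/(2*(-444 + 25)) = (½)/(-419) = (½)*(-1/419) = -1/838 ≈ -0.0011933)
j(G) = -G/838
-16729/j(262)/242820 + 41892/u(576) = -16729/((-1/838*262))/242820 + 41892/(((⅕)*576*(168 - 1*576))) = -16729/(-131/419)*(1/242820) + 41892/(((⅕)*576*(168 - 576))) = -16729*(-419/131)*(1/242820) + 41892/(((⅕)*576*(-408))) = (7009451/131)*(1/242820) + 41892/(-235008/5) = 7009451/31809420 + 41892*(-5/235008) = 7009451/31809420 - 17455/19584 = -3870003127/5768108160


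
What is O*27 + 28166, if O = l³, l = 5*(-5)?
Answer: -393709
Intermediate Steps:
l = -25
O = -15625 (O = (-25)³ = -15625)
O*27 + 28166 = -15625*27 + 28166 = -421875 + 28166 = -393709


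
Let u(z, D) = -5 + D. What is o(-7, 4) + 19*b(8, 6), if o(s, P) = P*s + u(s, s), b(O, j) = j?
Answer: 74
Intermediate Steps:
o(s, P) = -5 + s + P*s (o(s, P) = P*s + (-5 + s) = -5 + s + P*s)
o(-7, 4) + 19*b(8, 6) = (-5 - 7 + 4*(-7)) + 19*6 = (-5 - 7 - 28) + 114 = -40 + 114 = 74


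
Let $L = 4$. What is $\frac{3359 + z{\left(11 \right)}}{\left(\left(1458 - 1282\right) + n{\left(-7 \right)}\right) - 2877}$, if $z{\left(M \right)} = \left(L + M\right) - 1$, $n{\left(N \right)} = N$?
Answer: $- \frac{3373}{2708} \approx -1.2456$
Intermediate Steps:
$z{\left(M \right)} = 3 + M$ ($z{\left(M \right)} = \left(4 + M\right) - 1 = 3 + M$)
$\frac{3359 + z{\left(11 \right)}}{\left(\left(1458 - 1282\right) + n{\left(-7 \right)}\right) - 2877} = \frac{3359 + \left(3 + 11\right)}{\left(\left(1458 - 1282\right) - 7\right) - 2877} = \frac{3359 + 14}{\left(176 - 7\right) - 2877} = \frac{3373}{169 - 2877} = \frac{3373}{-2708} = 3373 \left(- \frac{1}{2708}\right) = - \frac{3373}{2708}$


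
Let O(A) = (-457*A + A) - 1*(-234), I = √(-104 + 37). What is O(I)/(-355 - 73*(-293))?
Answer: 9/809 - 228*I*√67/10517 ≈ 0.011125 - 0.17745*I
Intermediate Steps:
I = I*√67 (I = √(-67) = I*√67 ≈ 8.1853*I)
O(A) = 234 - 456*A (O(A) = -456*A + 234 = 234 - 456*A)
O(I)/(-355 - 73*(-293)) = (234 - 456*I*√67)/(-355 - 73*(-293)) = (234 - 456*I*√67)/(-355 + 21389) = (234 - 456*I*√67)/21034 = (234 - 456*I*√67)*(1/21034) = 9/809 - 228*I*√67/10517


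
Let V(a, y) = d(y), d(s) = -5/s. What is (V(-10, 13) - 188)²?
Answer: 5997601/169 ≈ 35489.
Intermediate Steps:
V(a, y) = -5/y
(V(-10, 13) - 188)² = (-5/13 - 188)² = (-2449/13)² = 5997601/169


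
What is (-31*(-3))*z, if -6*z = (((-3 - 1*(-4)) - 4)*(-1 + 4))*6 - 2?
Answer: 868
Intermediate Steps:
z = 28/3 (z = -((((-3 - 1*(-4)) - 4)*(-1 + 4))*6 - 2)/6 = -((((-3 + 4) - 4)*3)*6 - 2)/6 = -(((1 - 4)*3)*6 - 2)/6 = -(-3*3*6 - 2)/6 = -(-9*6 - 2)/6 = -(-54 - 2)/6 = -⅙*(-56) = 28/3 ≈ 9.3333)
(-31*(-3))*z = -31*(-3)*(28/3) = 93*(28/3) = 868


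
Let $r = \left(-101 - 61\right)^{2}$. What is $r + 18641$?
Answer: $44885$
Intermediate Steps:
$r = 26244$ ($r = \left(-162\right)^{2} = 26244$)
$r + 18641 = 26244 + 18641 = 44885$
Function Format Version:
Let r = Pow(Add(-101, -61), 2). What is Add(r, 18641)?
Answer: 44885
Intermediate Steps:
r = 26244 (r = Pow(-162, 2) = 26244)
Add(r, 18641) = Add(26244, 18641) = 44885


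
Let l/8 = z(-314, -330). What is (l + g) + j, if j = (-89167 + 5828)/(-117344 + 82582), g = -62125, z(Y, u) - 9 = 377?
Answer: -2052160855/34762 ≈ -59035.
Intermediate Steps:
z(Y, u) = 386 (z(Y, u) = 9 + 377 = 386)
l = 3088 (l = 8*386 = 3088)
j = 83339/34762 (j = -83339/(-34762) = -83339*(-1/34762) = 83339/34762 ≈ 2.3974)
(l + g) + j = (3088 - 62125) + 83339/34762 = -59037 + 83339/34762 = -2052160855/34762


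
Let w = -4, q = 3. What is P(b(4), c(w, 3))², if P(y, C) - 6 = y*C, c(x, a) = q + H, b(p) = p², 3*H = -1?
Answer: 21316/9 ≈ 2368.4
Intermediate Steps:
H = -⅓ (H = (⅓)*(-1) = -⅓ ≈ -0.33333)
c(x, a) = 8/3 (c(x, a) = 3 - ⅓ = 8/3)
P(y, C) = 6 + C*y (P(y, C) = 6 + y*C = 6 + C*y)
P(b(4), c(w, 3))² = (6 + (8/3)*4²)² = (6 + (8/3)*16)² = (6 + 128/3)² = (146/3)² = 21316/9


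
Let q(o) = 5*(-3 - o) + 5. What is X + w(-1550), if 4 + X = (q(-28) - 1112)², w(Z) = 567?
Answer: 964887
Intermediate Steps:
q(o) = -10 - 5*o (q(o) = (-15 - 5*o) + 5 = -10 - 5*o)
X = 964320 (X = -4 + ((-10 - 5*(-28)) - 1112)² = -4 + ((-10 + 140) - 1112)² = -4 + (130 - 1112)² = -4 + (-982)² = -4 + 964324 = 964320)
X + w(-1550) = 964320 + 567 = 964887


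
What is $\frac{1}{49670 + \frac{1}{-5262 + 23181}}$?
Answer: $\frac{17919}{890036731} \approx 2.0133 \cdot 10^{-5}$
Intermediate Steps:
$\frac{1}{49670 + \frac{1}{-5262 + 23181}} = \frac{1}{49670 + \frac{1}{17919}} = \frac{1}{\frac{890036731}{17919}} = \frac{17919}{890036731}$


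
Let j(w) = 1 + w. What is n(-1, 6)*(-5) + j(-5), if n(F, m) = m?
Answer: -34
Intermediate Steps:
n(-1, 6)*(-5) + j(-5) = 6*(-5) + (1 - 5) = -30 - 4 = -34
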